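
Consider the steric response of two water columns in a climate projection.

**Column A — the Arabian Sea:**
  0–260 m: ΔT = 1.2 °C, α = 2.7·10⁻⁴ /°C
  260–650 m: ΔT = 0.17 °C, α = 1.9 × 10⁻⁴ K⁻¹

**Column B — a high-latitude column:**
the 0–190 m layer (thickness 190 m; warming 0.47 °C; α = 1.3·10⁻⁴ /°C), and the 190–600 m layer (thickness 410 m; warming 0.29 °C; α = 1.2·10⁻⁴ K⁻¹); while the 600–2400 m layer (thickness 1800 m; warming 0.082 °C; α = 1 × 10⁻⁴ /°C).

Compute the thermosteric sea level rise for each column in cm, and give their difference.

A 260 × 1.2 × 2.7×10⁻⁴ = 0.08424 m
A Layer 2: 1.9×10⁻⁴ × 0.17 × 390 = 0.012597 m
A total: 0.096837 m
B 0–190 m: 190 × 0.47 × 1.3×10⁻⁴ = 0.011609 m
B Layer 2: 0.29 × 410 × 1.2×10⁻⁴ = 0.014268 m
B 1800 × 1×10⁻⁴ × 0.082 = 0.01476 m
B total: 0.040637 m
Difference: 0.096837 − 0.040637 = 0.05620 m

A: 9.68 cm; B: 4.06 cm; difference 5.62 cm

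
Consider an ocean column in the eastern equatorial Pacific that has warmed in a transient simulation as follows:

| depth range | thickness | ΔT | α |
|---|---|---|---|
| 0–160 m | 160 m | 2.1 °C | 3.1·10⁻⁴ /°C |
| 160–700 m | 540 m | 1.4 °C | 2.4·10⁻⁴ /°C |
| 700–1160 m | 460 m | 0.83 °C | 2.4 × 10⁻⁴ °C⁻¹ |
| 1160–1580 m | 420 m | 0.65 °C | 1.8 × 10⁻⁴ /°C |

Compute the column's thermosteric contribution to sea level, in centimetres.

Δh = 42.6 cm

0–160 m: 2.1 × 160 × 3.1×10⁻⁴ = 0.10416 m
Layer 2: 540 × 1.4 × 2.4×10⁻⁴ = 0.18144 m
Layer 3: 0.83 × 460 × 2.4×10⁻⁴ = 0.091632 m
1.8×10⁻⁴ × 420 × 0.65 = 0.04914 m
Δh = 0.10416 + 0.18144 + 0.091632 + 0.04914 = 0.426372 m ≈ 42.6 cm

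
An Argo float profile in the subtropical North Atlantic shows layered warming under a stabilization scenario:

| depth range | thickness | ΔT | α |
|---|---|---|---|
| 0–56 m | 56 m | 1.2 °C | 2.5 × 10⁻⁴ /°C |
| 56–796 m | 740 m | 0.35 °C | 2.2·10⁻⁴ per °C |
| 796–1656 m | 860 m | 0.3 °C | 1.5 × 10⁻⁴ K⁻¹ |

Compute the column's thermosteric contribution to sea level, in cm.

1.2 × 56 × 2.5×10⁻⁴ = 0.01680 m
56–796 m: 0.35 × 2.2×10⁻⁴ × 740 = 0.05698 m
796–1656 m: 860 × 1.5×10⁻⁴ × 0.3 = 0.03870 m
Δh = 0.01680 + 0.05698 + 0.03870 = 0.11248 m

Δh = 11.2 cm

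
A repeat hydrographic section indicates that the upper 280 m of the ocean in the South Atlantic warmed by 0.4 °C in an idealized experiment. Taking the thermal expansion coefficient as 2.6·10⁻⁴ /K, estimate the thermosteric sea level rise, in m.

Δh = αΔT·H = 2.6×10⁻⁴ × 0.4 × 280 = 0.02912 m

Δh = 0.029 m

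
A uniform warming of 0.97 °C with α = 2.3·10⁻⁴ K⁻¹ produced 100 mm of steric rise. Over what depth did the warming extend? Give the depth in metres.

448 m

H = Δh/(αΔT) = 0.1 / (2.3×10⁻⁴ × 0.97) ≈ 448.2 m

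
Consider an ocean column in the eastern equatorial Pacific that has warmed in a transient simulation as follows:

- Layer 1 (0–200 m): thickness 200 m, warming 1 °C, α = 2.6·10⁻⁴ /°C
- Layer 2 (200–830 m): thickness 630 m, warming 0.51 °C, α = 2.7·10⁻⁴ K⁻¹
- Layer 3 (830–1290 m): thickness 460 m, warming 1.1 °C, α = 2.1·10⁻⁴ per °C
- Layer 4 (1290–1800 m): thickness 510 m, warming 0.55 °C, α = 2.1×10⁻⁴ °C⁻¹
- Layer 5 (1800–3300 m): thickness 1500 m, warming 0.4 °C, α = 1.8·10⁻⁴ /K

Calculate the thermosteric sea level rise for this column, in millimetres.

0–200 m: 1 × 2.6×10⁻⁴ × 200 = 0.05200 m
Layer 2: 630 × 2.7×10⁻⁴ × 0.51 = 0.086751 m
Layer 3: 460 × 1.1 × 2.1×10⁻⁴ = 0.10626 m
0.55 × 510 × 2.1×10⁻⁴ = 0.058905 m
0.4 × 1.8×10⁻⁴ × 1500 = 0.10800 m
Δh = 0.05200 + 0.086751 + 0.10626 + 0.058905 + 0.10800 = 0.411916 m ≈ 410 mm

410 mm of thermosteric rise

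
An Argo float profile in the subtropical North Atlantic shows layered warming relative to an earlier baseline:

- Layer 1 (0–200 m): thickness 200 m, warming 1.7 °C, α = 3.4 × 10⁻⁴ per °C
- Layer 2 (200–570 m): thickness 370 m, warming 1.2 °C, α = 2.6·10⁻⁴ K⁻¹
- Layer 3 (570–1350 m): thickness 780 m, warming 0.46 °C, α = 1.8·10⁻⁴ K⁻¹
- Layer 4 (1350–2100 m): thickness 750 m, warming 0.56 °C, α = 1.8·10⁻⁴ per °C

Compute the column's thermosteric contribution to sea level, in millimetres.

1.7 × 3.4×10⁻⁴ × 200 = 0.11560 m
200–570 m: 1.2 × 370 × 2.6×10⁻⁴ = 0.11544 m
1.8×10⁻⁴ × 780 × 0.46 = 0.064584 m
Layer 4: 750 × 1.8×10⁻⁴ × 0.56 = 0.07560 m
Δh = 0.11560 + 0.11544 + 0.064584 + 0.07560 = 0.371224 m ≈ 371 mm

Δh = 371 mm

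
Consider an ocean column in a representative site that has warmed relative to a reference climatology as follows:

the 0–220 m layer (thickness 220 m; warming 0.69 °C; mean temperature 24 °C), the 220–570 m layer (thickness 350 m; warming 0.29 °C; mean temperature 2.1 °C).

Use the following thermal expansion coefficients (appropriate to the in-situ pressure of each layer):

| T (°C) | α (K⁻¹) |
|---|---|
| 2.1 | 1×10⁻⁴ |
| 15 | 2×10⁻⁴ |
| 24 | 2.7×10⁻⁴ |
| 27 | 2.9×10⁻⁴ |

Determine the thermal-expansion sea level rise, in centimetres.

Layer 1 at 24 °C → α = 2.7×10⁻⁴ K⁻¹
Layer 2 at 2.1 °C → α = 1×10⁻⁴ K⁻¹
0–220 m: 2.7×10⁻⁴ × 220 × 0.69 = 0.040986 m
220–570 m: 350 × 1×10⁻⁴ × 0.29 = 0.01015 m
Δh = 0.040986 + 0.01015 = 0.051136 m ≈ 5.1 cm

5.1 cm of thermosteric rise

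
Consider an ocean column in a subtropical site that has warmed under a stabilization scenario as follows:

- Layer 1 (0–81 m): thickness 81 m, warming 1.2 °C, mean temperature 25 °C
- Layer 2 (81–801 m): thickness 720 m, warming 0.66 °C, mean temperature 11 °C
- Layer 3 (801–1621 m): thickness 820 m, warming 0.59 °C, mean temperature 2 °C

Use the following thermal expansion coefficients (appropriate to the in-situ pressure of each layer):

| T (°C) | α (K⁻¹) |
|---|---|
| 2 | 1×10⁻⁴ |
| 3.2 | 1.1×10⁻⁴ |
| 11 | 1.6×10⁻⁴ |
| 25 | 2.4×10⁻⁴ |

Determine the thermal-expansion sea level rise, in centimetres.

14.8 cm of thermosteric rise

Layer 1 at 25 °C → α = 2.4×10⁻⁴ K⁻¹
Layer 2 at 11 °C → α = 1.6×10⁻⁴ K⁻¹
Layer 3 at 2 °C → α = 1×10⁻⁴ K⁻¹
Layer 1: 2.4×10⁻⁴ × 81 × 1.2 = 0.023328 m
Layer 2: 1.6×10⁻⁴ × 0.66 × 720 = 0.076032 m
Layer 3: 0.59 × 820 × 1×10⁻⁴ = 0.04838 m
Δh = 0.023328 + 0.076032 + 0.04838 = 0.14774 m ≈ 14.8 cm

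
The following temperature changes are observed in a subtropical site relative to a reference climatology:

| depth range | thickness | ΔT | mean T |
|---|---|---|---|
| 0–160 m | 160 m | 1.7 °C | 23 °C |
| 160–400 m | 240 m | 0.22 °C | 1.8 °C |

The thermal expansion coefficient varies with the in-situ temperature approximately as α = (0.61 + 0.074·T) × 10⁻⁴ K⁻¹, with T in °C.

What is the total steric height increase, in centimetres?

6.68 cm

Layer 1: α = (0.61 + 0.074×23)×10⁻⁴ = 2.312×10⁻⁴ K⁻¹
Layer 2: α = (0.61 + 0.074×1.8)×10⁻⁴ = 0.7432×10⁻⁴ K⁻¹
0–160 m: 160 × 1.7 × 2.312×10⁻⁴ = 0.0628864 m
0.7432×10⁻⁴ × 0.22 × 240 = 0.003924096 m
Δh = 0.0628864 + 0.003924096 = 0.066810496 m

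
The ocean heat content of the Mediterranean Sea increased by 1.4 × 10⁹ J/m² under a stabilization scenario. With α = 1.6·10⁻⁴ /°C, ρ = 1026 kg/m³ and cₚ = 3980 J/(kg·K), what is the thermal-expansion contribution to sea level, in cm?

Δh = αQ/(ρcₚ) = 1.6×10⁻⁴ × 1.4×10⁹ / (1026 × 3980) ≈ 0.054855 m

Δh ≈ 5.5 cm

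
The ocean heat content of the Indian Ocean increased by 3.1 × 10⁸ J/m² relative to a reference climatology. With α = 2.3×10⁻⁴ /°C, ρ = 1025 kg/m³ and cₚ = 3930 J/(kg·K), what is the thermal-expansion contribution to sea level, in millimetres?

Δh = αQ/(ρcₚ) = 2.3×10⁻⁴ × 3.1×10⁸ / (1025 × 3930) ≈ 0.01770 m

18 mm of thermosteric rise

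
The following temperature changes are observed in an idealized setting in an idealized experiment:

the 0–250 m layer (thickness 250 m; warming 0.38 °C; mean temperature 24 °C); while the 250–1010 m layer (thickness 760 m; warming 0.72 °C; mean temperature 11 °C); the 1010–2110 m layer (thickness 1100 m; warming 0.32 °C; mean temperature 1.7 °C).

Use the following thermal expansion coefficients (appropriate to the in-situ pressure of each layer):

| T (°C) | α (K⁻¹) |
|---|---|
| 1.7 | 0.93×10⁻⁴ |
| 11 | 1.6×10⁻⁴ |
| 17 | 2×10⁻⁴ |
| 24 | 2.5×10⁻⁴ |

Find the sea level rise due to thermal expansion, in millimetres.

Layer 1 at 24 °C → α = 2.5×10⁻⁴ K⁻¹
Layer 2 at 11 °C → α = 1.6×10⁻⁴ K⁻¹
Layer 3 at 1.7 °C → α = 0.93×10⁻⁴ K⁻¹
0–250 m: 2.5×10⁻⁴ × 250 × 0.38 = 0.02375 m
Layer 2: 0.72 × 1.6×10⁻⁴ × 760 = 0.087552 m
Layer 3: 0.93×10⁻⁴ × 0.32 × 1100 = 0.032736 m
Δh = 0.02375 + 0.087552 + 0.032736 = 0.144038 m ≈ 144 mm

Δh ≈ 144 mm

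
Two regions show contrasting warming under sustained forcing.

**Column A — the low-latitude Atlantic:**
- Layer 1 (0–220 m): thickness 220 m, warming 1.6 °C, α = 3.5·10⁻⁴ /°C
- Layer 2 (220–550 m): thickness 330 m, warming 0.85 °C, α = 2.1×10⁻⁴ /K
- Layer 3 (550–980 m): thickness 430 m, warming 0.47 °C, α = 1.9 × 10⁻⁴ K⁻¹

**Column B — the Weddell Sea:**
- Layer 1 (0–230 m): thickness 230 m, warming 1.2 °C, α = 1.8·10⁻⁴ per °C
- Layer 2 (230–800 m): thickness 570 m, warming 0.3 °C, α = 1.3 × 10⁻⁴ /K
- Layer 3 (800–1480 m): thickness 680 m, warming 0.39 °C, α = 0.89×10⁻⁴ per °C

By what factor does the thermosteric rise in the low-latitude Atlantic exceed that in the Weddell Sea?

A 0–220 m: 3.5×10⁻⁴ × 1.6 × 220 = 0.12320 m
A Layer 2: 0.85 × 330 × 2.1×10⁻⁴ = 0.058905 m
A Layer 3: 1.9×10⁻⁴ × 0.47 × 430 = 0.038399 m
A total: 0.220504 m
B Layer 1: 1.2 × 1.8×10⁻⁴ × 230 = 0.04968 m
B 1.3×10⁻⁴ × 0.3 × 570 = 0.02223 m
B 680 × 0.39 × 0.89×10⁻⁴ = 0.0236028 m
B total: 0.0955128 m
Ratio: 0.220504 / 0.0955128 ≈ 2.309

2.31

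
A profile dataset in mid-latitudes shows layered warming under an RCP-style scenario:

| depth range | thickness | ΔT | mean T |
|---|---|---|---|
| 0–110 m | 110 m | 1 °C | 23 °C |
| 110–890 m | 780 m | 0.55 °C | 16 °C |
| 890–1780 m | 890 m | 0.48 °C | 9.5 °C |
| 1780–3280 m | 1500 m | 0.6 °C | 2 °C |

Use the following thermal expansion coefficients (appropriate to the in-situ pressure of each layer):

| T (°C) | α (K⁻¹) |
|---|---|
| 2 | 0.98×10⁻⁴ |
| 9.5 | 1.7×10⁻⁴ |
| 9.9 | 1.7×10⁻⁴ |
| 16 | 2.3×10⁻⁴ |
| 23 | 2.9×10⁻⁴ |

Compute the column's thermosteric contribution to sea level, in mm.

Δh ≈ 291 mm

Layer 1 at 23 °C → α = 2.9×10⁻⁴ K⁻¹
Layer 2 at 16 °C → α = 2.3×10⁻⁴ K⁻¹
Layer 3 at 9.5 °C → α = 1.7×10⁻⁴ K⁻¹
Layer 4 at 2 °C → α = 0.98×10⁻⁴ K⁻¹
0–110 m: 110 × 1 × 2.9×10⁻⁴ = 0.03190 m
110–890 m: 780 × 2.3×10⁻⁴ × 0.55 = 0.09867 m
1.7×10⁻⁴ × 890 × 0.48 = 0.072624 m
1780–3280 m: 0.6 × 1500 × 0.98×10⁻⁴ = 0.08820 m
Δh = 0.03190 + 0.09867 + 0.072624 + 0.08820 = 0.291394 m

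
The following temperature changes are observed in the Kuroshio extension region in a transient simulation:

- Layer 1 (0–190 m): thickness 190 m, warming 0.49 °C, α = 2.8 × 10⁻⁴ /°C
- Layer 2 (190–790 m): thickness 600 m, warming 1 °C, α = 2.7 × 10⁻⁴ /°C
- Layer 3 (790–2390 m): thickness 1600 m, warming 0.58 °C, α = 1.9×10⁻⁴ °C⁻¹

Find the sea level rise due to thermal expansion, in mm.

Δh ≈ 364 mm

0–190 m: 190 × 2.8×10⁻⁴ × 0.49 = 0.026068 m
600 × 1 × 2.7×10⁻⁴ = 0.16200 m
790–2390 m: 1600 × 1.9×10⁻⁴ × 0.58 = 0.17632 m
Δh = 0.026068 + 0.16200 + 0.17632 = 0.364388 m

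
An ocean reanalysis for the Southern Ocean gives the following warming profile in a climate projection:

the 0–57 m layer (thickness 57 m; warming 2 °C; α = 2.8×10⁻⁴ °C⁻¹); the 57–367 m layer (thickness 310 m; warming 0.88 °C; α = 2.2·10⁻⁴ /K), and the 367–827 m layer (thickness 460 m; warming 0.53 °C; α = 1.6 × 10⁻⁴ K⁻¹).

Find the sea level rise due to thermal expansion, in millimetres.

about 130 mm

Layer 1: 57 × 2.8×10⁻⁴ × 2 = 0.03192 m
310 × 0.88 × 2.2×10⁻⁴ = 0.060016 m
367–827 m: 0.53 × 1.6×10⁻⁴ × 460 = 0.039008 m
Δh = 0.03192 + 0.060016 + 0.039008 = 0.130944 m ≈ 130 mm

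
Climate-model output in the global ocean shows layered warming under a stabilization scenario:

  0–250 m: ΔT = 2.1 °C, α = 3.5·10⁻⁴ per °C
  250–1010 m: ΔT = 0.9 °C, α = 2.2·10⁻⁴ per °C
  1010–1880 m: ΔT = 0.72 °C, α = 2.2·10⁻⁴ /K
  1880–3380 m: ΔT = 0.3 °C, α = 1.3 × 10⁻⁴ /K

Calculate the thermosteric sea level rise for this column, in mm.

531 mm of thermosteric rise

0–250 m: 2.1 × 3.5×10⁻⁴ × 250 = 0.18375 m
Layer 2: 760 × 2.2×10⁻⁴ × 0.9 = 0.15048 m
870 × 0.72 × 2.2×10⁻⁴ = 0.137808 m
1880–3380 m: 0.3 × 1500 × 1.3×10⁻⁴ = 0.05850 m
Δh = 0.18375 + 0.15048 + 0.137808 + 0.05850 = 0.530538 m ≈ 531 mm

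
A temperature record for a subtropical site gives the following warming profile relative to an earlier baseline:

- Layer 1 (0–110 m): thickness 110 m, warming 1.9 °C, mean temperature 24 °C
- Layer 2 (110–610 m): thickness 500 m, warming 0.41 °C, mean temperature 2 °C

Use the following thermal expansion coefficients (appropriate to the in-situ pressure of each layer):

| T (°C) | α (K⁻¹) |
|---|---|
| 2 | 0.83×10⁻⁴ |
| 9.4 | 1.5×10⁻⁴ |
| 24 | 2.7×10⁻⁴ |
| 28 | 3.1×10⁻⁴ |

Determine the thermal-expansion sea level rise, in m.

Layer 1 at 24 °C → α = 2.7×10⁻⁴ K⁻¹
Layer 2 at 2 °C → α = 0.83×10⁻⁴ K⁻¹
0–110 m: 2.7×10⁻⁴ × 1.9 × 110 = 0.05643 m
Layer 2: 0.83×10⁻⁴ × 0.41 × 500 = 0.017015 m
Δh = 0.05643 + 0.017015 = 0.073445 m

0.073 m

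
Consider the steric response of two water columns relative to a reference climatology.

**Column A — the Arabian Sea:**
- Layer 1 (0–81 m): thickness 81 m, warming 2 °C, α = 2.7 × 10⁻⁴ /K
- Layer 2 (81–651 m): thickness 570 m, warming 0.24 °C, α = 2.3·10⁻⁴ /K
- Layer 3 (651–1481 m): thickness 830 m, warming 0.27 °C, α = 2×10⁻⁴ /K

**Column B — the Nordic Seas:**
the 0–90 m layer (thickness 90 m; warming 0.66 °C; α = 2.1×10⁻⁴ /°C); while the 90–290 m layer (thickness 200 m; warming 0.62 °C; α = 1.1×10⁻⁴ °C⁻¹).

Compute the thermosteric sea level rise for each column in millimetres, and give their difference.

A Layer 1: 2 × 81 × 2.7×10⁻⁴ = 0.04374 m
A Layer 2: 570 × 2.3×10⁻⁴ × 0.24 = 0.031464 m
A 651–1481 m: 0.27 × 830 × 2×10⁻⁴ = 0.04482 m
A total: 0.120024 m
B 2.1×10⁻⁴ × 0.66 × 90 = 0.012474 m
B 200 × 1.1×10⁻⁴ × 0.62 = 0.01364 m
B total: 0.026114 m
Difference: 0.120024 − 0.026114 = 0.09391 m

Δh_A ≈ 120 mm, Δh_B ≈ 26 mm; difference ≈ 94 mm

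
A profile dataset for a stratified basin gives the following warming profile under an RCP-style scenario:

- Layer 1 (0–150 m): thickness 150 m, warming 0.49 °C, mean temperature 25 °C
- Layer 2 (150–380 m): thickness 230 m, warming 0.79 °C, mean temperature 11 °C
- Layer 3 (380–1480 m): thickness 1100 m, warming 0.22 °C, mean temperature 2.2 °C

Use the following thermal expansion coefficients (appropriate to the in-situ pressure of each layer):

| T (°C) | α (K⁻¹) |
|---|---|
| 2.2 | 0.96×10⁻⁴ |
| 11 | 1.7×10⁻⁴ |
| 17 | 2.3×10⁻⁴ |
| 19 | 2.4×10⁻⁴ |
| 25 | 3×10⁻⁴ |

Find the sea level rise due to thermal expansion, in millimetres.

76.2 mm

Layer 1 at 25 °C → α = 3×10⁻⁴ K⁻¹
Layer 2 at 11 °C → α = 1.7×10⁻⁴ K⁻¹
Layer 3 at 2.2 °C → α = 0.96×10⁻⁴ K⁻¹
Layer 1: 150 × 3×10⁻⁴ × 0.49 = 0.02205 m
230 × 0.79 × 1.7×10⁻⁴ = 0.030889 m
0.96×10⁻⁴ × 0.22 × 1100 = 0.023232 m
Δh = 0.02205 + 0.030889 + 0.023232 = 0.076171 m ≈ 76.2 mm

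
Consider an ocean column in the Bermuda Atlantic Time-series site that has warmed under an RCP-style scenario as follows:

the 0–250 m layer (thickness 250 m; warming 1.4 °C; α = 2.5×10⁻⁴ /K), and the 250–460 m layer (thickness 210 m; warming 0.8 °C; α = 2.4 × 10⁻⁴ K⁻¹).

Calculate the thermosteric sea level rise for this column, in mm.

Layer 1: 1.4 × 250 × 2.5×10⁻⁴ = 0.08750 m
Layer 2: 210 × 0.8 × 2.4×10⁻⁴ = 0.04032 m
Δh = 0.08750 + 0.04032 = 0.12782 m

about 130 mm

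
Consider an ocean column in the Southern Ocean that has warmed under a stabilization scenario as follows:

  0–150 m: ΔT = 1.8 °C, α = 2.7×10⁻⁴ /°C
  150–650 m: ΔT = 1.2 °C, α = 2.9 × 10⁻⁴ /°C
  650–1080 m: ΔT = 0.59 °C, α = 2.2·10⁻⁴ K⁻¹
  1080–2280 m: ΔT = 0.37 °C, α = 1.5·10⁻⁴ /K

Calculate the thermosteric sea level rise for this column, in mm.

369 mm of thermosteric rise

1.8 × 2.7×10⁻⁴ × 150 = 0.07290 m
2.9×10⁻⁴ × 1.2 × 500 = 0.17400 m
650–1080 m: 0.59 × 2.2×10⁻⁴ × 430 = 0.055814 m
Layer 4: 1200 × 0.37 × 1.5×10⁻⁴ = 0.06660 m
Δh = 0.07290 + 0.17400 + 0.055814 + 0.06660 = 0.369314 m ≈ 369 mm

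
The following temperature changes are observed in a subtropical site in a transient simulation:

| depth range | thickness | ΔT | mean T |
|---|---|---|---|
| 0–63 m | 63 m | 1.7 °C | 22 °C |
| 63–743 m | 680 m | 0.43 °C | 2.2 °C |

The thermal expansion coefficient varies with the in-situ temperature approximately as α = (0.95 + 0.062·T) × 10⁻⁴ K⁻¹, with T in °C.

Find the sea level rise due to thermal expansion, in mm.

56.5 mm of thermosteric rise

Layer 1: α = (0.95 + 0.062×22)×10⁻⁴ = 2.314×10⁻⁴ K⁻¹
Layer 2: α = (0.95 + 0.062×2.2)×10⁻⁴ = 1.0864×10⁻⁴ K⁻¹
0–63 m: 2.314×10⁻⁴ × 1.7 × 63 = 0.02478294 m
Layer 2: 0.43 × 1.0864×10⁻⁴ × 680 = 0.031766336 m
Δh = 0.02478294 + 0.031766336 = 0.056549276 m ≈ 56.5 mm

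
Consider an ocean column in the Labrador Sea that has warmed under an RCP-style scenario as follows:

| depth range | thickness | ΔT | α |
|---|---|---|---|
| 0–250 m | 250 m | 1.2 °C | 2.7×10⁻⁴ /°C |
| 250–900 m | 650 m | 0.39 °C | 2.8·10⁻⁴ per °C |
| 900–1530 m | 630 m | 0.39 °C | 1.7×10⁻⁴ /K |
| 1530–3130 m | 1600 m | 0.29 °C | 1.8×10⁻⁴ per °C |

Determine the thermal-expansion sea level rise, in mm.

277 mm

Layer 1: 2.7×10⁻⁴ × 250 × 1.2 = 0.08100 m
250–900 m: 0.39 × 650 × 2.8×10⁻⁴ = 0.07098 m
Layer 3: 0.39 × 630 × 1.7×10⁻⁴ = 0.041769 m
0.29 × 1600 × 1.8×10⁻⁴ = 0.08352 m
Δh = 0.08100 + 0.07098 + 0.041769 + 0.08352 = 0.277269 m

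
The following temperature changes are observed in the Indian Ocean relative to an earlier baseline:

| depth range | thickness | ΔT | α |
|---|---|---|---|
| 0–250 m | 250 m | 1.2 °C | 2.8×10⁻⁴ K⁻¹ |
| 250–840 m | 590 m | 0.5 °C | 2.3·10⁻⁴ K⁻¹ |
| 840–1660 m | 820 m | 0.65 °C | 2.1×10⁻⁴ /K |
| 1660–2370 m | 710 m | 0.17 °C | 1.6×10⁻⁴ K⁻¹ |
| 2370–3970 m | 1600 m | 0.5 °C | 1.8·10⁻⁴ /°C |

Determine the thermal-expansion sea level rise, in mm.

430 mm

1.2 × 2.8×10⁻⁴ × 250 = 0.08400 m
250–840 m: 2.3×10⁻⁴ × 0.5 × 590 = 0.06785 m
840–1660 m: 2.1×10⁻⁴ × 820 × 0.65 = 0.11193 m
Layer 4: 1.6×10⁻⁴ × 0.17 × 710 = 0.019312 m
2370–3970 m: 0.5 × 1.8×10⁻⁴ × 1600 = 0.14400 m
Δh = 0.08400 + 0.06785 + 0.11193 + 0.019312 + 0.14400 = 0.427092 m ≈ 430 mm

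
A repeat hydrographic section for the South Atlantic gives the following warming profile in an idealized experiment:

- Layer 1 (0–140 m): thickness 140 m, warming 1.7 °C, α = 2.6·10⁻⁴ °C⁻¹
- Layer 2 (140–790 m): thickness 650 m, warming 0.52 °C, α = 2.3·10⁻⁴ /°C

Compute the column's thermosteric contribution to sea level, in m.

0.140 m of thermosteric rise

Layer 1: 2.6×10⁻⁴ × 1.7 × 140 = 0.06188 m
Layer 2: 0.52 × 2.3×10⁻⁴ × 650 = 0.07774 m
Δh = 0.06188 + 0.07774 = 0.13962 m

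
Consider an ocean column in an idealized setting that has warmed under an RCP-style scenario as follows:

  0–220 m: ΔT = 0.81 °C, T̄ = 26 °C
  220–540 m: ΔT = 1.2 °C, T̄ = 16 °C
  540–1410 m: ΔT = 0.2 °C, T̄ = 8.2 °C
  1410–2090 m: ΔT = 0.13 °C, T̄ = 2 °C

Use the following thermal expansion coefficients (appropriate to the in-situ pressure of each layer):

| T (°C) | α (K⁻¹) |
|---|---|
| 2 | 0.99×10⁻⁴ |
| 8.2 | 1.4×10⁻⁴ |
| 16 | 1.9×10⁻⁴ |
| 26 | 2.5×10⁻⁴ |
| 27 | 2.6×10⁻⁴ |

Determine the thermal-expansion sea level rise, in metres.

0.15 m

Layer 1 at 26 °C → α = 2.5×10⁻⁴ K⁻¹
Layer 2 at 16 °C → α = 1.9×10⁻⁴ K⁻¹
Layer 3 at 8.2 °C → α = 1.4×10⁻⁴ K⁻¹
Layer 4 at 2 °C → α = 0.99×10⁻⁴ K⁻¹
0.81 × 2.5×10⁻⁴ × 220 = 0.04455 m
220–540 m: 1.9×10⁻⁴ × 320 × 1.2 = 0.07296 m
0.2 × 1.4×10⁻⁴ × 870 = 0.02436 m
0.99×10⁻⁴ × 0.13 × 680 = 0.0087516 m
Δh = 0.04455 + 0.07296 + 0.02436 + 0.0087516 = 0.1506216 m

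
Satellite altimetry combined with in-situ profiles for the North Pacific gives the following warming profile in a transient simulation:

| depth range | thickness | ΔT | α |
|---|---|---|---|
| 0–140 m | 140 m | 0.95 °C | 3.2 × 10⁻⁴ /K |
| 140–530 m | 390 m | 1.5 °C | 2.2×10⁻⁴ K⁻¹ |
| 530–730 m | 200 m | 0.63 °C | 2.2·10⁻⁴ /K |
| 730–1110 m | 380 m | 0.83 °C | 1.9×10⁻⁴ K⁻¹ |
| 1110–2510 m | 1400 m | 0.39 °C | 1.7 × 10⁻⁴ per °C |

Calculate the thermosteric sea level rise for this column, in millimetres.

0–140 m: 0.95 × 3.2×10⁻⁴ × 140 = 0.04256 m
Layer 2: 2.2×10⁻⁴ × 1.5 × 390 = 0.12870 m
530–730 m: 2.2×10⁻⁴ × 200 × 0.63 = 0.02772 m
Layer 4: 380 × 1.9×10⁻⁴ × 0.83 = 0.059926 m
0.39 × 1.7×10⁻⁴ × 1400 = 0.09282 m
Δh = 0.04256 + 0.12870 + 0.02772 + 0.059926 + 0.09282 = 0.351726 m

352 mm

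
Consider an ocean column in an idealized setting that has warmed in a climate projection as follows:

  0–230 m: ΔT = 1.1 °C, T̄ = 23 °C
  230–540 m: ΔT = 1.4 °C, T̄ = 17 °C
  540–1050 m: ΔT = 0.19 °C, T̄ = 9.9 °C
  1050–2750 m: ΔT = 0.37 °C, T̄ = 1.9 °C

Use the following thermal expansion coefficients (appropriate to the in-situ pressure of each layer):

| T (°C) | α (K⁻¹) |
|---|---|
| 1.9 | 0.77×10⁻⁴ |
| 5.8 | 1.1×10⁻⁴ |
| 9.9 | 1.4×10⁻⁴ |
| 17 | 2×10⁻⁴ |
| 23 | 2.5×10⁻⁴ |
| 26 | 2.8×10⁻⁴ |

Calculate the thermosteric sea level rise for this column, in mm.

Layer 1 at 23 °C → α = 2.5×10⁻⁴ K⁻¹
Layer 2 at 17 °C → α = 2×10⁻⁴ K⁻¹
Layer 3 at 9.9 °C → α = 1.4×10⁻⁴ K⁻¹
Layer 4 at 1.9 °C → α = 0.77×10⁻⁴ K⁻¹
230 × 2.5×10⁻⁴ × 1.1 = 0.06325 m
2×10⁻⁴ × 1.4 × 310 = 0.08680 m
Layer 3: 510 × 1.4×10⁻⁴ × 0.19 = 0.013566 m
1700 × 0.77×10⁻⁴ × 0.37 = 0.048433 m
Δh = 0.06325 + 0.08680 + 0.013566 + 0.048433 = 0.212049 m

Δh = 212 mm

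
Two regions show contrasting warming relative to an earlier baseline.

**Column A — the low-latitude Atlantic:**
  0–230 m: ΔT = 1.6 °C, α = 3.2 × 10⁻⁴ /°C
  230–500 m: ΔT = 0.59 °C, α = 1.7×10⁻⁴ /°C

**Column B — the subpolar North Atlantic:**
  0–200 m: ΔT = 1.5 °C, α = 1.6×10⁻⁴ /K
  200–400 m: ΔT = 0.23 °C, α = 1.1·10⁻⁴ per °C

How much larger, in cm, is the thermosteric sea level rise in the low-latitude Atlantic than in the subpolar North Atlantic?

A 0–230 m: 1.6 × 3.2×10⁻⁴ × 230 = 0.11776 m
A Layer 2: 1.7×10⁻⁴ × 270 × 0.59 = 0.027081 m
A total: 0.144841 m
B 200 × 1.5 × 1.6×10⁻⁴ = 0.04800 m
B 200–400 m: 0.23 × 200 × 1.1×10⁻⁴ = 0.00506 m
B total: 0.05306 m
Difference: 0.144841 − 0.05306 = 0.091781 m

9.18 cm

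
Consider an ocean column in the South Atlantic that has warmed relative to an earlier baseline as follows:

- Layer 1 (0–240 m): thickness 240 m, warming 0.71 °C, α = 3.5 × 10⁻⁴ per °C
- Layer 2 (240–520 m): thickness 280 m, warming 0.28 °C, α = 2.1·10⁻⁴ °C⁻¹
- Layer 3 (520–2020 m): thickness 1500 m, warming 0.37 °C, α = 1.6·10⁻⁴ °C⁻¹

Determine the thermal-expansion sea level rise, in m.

0.16 m of thermosteric rise

0–240 m: 240 × 3.5×10⁻⁴ × 0.71 = 0.05964 m
Layer 2: 280 × 2.1×10⁻⁴ × 0.28 = 0.016464 m
520–2020 m: 1.6×10⁻⁴ × 1500 × 0.37 = 0.08880 m
Δh = 0.05964 + 0.016464 + 0.08880 = 0.164904 m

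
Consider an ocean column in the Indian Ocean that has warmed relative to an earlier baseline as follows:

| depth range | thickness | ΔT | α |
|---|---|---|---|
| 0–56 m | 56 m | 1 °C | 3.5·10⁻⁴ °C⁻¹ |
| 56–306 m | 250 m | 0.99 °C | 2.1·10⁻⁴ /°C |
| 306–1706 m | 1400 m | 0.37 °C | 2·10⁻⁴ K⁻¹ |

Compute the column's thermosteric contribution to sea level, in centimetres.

Δh ≈ 17.5 cm

1 × 3.5×10⁻⁴ × 56 = 0.01960 m
56–306 m: 250 × 2.1×10⁻⁴ × 0.99 = 0.051975 m
306–1706 m: 2×10⁻⁴ × 1400 × 0.37 = 0.10360 m
Δh = 0.01960 + 0.051975 + 0.10360 = 0.175175 m ≈ 17.5 cm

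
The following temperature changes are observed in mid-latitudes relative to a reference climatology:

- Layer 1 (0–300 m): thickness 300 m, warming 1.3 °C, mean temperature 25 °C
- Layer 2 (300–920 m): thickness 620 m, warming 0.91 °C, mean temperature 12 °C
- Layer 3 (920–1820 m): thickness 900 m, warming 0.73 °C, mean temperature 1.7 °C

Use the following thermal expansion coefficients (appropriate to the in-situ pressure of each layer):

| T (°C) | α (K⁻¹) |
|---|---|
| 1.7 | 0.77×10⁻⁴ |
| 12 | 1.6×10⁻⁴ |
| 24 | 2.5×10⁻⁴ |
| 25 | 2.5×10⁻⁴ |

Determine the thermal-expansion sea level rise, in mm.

about 240 mm

Layer 1 at 25 °C → α = 2.5×10⁻⁴ K⁻¹
Layer 2 at 12 °C → α = 1.6×10⁻⁴ K⁻¹
Layer 3 at 1.7 °C → α = 0.77×10⁻⁴ K⁻¹
0–300 m: 300 × 1.3 × 2.5×10⁻⁴ = 0.09750 m
1.6×10⁻⁴ × 620 × 0.91 = 0.090272 m
920–1820 m: 900 × 0.77×10⁻⁴ × 0.73 = 0.050589 m
Δh = 0.09750 + 0.090272 + 0.050589 = 0.238361 m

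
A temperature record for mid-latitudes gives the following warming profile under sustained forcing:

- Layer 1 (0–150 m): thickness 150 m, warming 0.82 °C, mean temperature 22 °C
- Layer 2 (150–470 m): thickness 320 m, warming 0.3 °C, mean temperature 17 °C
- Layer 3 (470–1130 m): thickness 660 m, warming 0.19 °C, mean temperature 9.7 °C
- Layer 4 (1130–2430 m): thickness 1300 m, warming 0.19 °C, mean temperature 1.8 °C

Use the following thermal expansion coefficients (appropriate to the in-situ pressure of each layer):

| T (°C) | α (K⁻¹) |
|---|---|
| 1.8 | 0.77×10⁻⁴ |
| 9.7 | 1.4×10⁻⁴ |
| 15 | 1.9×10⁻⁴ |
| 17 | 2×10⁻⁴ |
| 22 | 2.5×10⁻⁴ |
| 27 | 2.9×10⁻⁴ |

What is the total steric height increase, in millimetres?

Layer 1 at 22 °C → α = 2.5×10⁻⁴ K⁻¹
Layer 2 at 17 °C → α = 2×10⁻⁴ K⁻¹
Layer 3 at 9.7 °C → α = 1.4×10⁻⁴ K⁻¹
Layer 4 at 1.8 °C → α = 0.77×10⁻⁴ K⁻¹
Layer 1: 0.82 × 150 × 2.5×10⁻⁴ = 0.03075 m
2×10⁻⁴ × 0.3 × 320 = 0.01920 m
470–1130 m: 0.19 × 660 × 1.4×10⁻⁴ = 0.017556 m
0.19 × 0.77×10⁻⁴ × 1300 = 0.019019 m
Δh = 0.03075 + 0.01920 + 0.017556 + 0.019019 = 0.086525 m

Δh = 87 mm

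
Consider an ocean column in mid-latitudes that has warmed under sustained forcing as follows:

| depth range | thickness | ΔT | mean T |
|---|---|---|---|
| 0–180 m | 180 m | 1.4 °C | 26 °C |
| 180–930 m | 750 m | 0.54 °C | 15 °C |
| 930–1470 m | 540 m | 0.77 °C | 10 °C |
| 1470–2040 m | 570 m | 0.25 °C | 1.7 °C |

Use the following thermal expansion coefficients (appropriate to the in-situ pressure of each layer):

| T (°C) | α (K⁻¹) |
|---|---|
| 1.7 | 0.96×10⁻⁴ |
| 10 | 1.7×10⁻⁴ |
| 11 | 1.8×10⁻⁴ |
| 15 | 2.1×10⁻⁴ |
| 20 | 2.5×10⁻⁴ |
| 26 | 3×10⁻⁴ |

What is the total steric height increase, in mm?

Layer 1 at 26 °C → α = 3×10⁻⁴ K⁻¹
Layer 2 at 15 °C → α = 2.1×10⁻⁴ K⁻¹
Layer 3 at 10 °C → α = 1.7×10⁻⁴ K⁻¹
Layer 4 at 1.7 °C → α = 0.96×10⁻⁴ K⁻¹
0–180 m: 1.4 × 3×10⁻⁴ × 180 = 0.07560 m
Layer 2: 2.1×10⁻⁴ × 750 × 0.54 = 0.08505 m
Layer 3: 540 × 0.77 × 1.7×10⁻⁴ = 0.070686 m
Layer 4: 0.25 × 0.96×10⁻⁴ × 570 = 0.01368 m
Δh = 0.07560 + 0.08505 + 0.070686 + 0.01368 = 0.245016 m

Δh = 245 mm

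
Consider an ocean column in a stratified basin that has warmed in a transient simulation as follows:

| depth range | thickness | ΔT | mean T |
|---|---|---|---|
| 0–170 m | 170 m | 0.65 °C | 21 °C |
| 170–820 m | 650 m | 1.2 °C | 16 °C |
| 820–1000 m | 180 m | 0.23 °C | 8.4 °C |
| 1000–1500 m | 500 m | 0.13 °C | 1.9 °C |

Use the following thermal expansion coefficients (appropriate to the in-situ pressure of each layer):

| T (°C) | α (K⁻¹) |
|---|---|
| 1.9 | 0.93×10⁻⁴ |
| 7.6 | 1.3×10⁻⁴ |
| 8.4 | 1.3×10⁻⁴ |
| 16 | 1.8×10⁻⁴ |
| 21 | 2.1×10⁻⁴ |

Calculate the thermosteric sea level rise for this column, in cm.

Layer 1 at 21 °C → α = 2.1×10⁻⁴ K⁻¹
Layer 2 at 16 °C → α = 1.8×10⁻⁴ K⁻¹
Layer 3 at 8.4 °C → α = 1.3×10⁻⁴ K⁻¹
Layer 4 at 1.9 °C → α = 0.93×10⁻⁴ K⁻¹
Layer 1: 170 × 0.65 × 2.1×10⁻⁴ = 0.023205 m
170–820 m: 1.2 × 1.8×10⁻⁴ × 650 = 0.14040 m
820–1000 m: 180 × 0.23 × 1.3×10⁻⁴ = 0.005382 m
500 × 0.93×10⁻⁴ × 0.13 = 0.006045 m
Δh = 0.023205 + 0.14040 + 0.005382 + 0.006045 = 0.175032 m ≈ 18 cm

Δh ≈ 18 cm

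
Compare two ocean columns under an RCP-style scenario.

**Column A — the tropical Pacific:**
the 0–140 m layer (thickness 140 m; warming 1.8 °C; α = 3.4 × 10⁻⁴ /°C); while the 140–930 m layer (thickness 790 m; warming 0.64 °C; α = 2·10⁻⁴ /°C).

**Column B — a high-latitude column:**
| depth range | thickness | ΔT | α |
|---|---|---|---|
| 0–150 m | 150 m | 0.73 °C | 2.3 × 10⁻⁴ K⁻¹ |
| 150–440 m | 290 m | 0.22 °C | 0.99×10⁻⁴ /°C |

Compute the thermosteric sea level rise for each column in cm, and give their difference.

Δh_A ≈ 19 cm, Δh_B ≈ 3.2 cm; difference ≈ 16 cm

A Layer 1: 3.4×10⁻⁴ × 1.8 × 140 = 0.08568 m
A 2×10⁻⁴ × 0.64 × 790 = 0.10112 m
A total: 0.18680 m
B 150 × 2.3×10⁻⁴ × 0.73 = 0.025185 m
B Layer 2: 290 × 0.22 × 0.99×10⁻⁴ = 0.0063162 m
B total: 0.0315012 m
Difference: 0.18680 − 0.0315012 = 0.1552988 m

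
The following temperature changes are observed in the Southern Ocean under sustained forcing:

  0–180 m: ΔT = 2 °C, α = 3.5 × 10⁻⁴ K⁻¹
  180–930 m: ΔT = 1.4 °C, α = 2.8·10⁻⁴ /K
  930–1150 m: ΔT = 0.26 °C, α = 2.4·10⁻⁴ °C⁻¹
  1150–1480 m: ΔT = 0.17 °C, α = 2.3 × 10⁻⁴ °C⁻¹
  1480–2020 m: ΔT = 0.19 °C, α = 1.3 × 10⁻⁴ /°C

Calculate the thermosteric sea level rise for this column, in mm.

0–180 m: 2 × 180 × 3.5×10⁻⁴ = 0.12600 m
Layer 2: 750 × 1.4 × 2.8×10⁻⁴ = 0.29400 m
930–1150 m: 220 × 2.4×10⁻⁴ × 0.26 = 0.013728 m
Layer 4: 2.3×10⁻⁴ × 330 × 0.17 = 0.012903 m
1.3×10⁻⁴ × 540 × 0.19 = 0.013338 m
Δh = 0.12600 + 0.29400 + 0.013728 + 0.012903 + 0.013338 = 0.459969 m

460 mm of thermosteric rise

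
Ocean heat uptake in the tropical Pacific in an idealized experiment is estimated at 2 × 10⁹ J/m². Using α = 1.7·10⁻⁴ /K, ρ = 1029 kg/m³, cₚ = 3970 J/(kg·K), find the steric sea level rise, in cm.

Δh ≈ 8.3 cm

Δh = αQ/(ρcₚ) = 1.7×10⁻⁴ × 2×10⁹ / (1029 × 3970) ≈ 0.083229 m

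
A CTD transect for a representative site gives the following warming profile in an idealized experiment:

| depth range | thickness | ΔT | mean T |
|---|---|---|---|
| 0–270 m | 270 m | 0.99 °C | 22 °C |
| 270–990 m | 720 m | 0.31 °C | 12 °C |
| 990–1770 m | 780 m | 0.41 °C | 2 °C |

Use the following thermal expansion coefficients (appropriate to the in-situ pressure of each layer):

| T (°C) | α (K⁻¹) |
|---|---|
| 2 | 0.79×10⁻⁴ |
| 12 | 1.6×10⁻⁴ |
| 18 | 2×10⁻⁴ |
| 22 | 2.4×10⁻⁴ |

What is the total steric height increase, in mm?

125 mm of thermosteric rise

Layer 1 at 22 °C → α = 2.4×10⁻⁴ K⁻¹
Layer 2 at 12 °C → α = 1.6×10⁻⁴ K⁻¹
Layer 3 at 2 °C → α = 0.79×10⁻⁴ K⁻¹
Layer 1: 270 × 0.99 × 2.4×10⁻⁴ = 0.064152 m
270–990 m: 0.31 × 720 × 1.6×10⁻⁴ = 0.035712 m
990–1770 m: 0.79×10⁻⁴ × 0.41 × 780 = 0.0252642 m
Δh = 0.064152 + 0.035712 + 0.0252642 = 0.1251282 m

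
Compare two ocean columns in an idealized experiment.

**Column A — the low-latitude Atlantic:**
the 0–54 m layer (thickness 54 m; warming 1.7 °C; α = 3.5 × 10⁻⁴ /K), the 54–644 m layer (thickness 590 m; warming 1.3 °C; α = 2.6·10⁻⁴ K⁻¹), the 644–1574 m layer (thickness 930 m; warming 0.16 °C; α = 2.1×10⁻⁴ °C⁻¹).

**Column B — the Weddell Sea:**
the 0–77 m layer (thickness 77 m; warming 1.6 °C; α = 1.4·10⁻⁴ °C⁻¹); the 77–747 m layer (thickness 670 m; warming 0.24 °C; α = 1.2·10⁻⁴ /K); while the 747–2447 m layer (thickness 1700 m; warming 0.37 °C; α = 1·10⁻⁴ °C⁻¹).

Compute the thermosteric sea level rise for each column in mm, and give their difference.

A 3.5×10⁻⁴ × 54 × 1.7 = 0.03213 m
A Layer 2: 2.6×10⁻⁴ × 1.3 × 590 = 0.19942 m
A 644–1574 m: 930 × 0.16 × 2.1×10⁻⁴ = 0.031248 m
A total: 0.262798 m
B 1.6 × 77 × 1.4×10⁻⁴ = 0.017248 m
B Layer 2: 670 × 1.2×10⁻⁴ × 0.24 = 0.019296 m
B 1700 × 1×10⁻⁴ × 0.37 = 0.06290 m
B total: 0.099444 m
Difference: 0.262798 − 0.099444 = 0.163354 m

A: 263 mm; B: 99.4 mm; difference 163 mm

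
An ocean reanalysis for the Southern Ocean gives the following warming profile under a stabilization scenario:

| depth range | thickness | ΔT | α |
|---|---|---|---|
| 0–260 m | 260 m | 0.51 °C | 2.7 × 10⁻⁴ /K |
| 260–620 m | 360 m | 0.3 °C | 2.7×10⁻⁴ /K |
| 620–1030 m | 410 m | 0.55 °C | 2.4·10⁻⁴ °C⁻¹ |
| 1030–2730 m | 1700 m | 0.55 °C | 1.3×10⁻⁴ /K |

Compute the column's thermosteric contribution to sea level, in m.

0.51 × 260 × 2.7×10⁻⁴ = 0.035802 m
260–620 m: 360 × 0.3 × 2.7×10⁻⁴ = 0.02916 m
620–1030 m: 2.4×10⁻⁴ × 410 × 0.55 = 0.05412 m
Layer 4: 1700 × 0.55 × 1.3×10⁻⁴ = 0.12155 m
Δh = 0.035802 + 0.02916 + 0.05412 + 0.12155 = 0.240632 m

Δh = 0.241 m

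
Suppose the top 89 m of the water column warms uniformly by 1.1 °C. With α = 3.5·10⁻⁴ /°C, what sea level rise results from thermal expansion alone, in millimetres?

Δh = αΔT·H = 3.5×10⁻⁴ × 1.1 × 89 = 0.034265 m

about 34 mm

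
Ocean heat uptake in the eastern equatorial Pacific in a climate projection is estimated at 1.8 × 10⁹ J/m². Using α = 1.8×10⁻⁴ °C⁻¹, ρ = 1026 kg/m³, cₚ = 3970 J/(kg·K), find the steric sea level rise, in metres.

Δh = αQ/(ρcₚ) = 1.8×10⁻⁴ × 1.8×10⁹ / (1026 × 3970) ≈ 0.079544 m

0.080 m of thermosteric rise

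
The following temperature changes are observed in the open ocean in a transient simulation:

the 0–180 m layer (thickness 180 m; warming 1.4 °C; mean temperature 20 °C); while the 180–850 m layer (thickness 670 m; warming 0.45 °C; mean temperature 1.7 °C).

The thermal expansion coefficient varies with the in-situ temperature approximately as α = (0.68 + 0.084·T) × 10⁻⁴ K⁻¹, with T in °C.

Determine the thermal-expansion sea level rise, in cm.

8.4 cm

Layer 1: α = (0.68 + 0.084×20)×10⁻⁴ = 2.36×10⁻⁴ K⁻¹
Layer 2: α = (0.68 + 0.084×1.7)×10⁻⁴ = 0.8228×10⁻⁴ K⁻¹
1.4 × 180 × 2.36×10⁻⁴ = 0.059472 m
0.45 × 0.8228×10⁻⁴ × 670 = 0.02480742 m
Δh = 0.059472 + 0.02480742 = 0.08427942 m ≈ 8.4 cm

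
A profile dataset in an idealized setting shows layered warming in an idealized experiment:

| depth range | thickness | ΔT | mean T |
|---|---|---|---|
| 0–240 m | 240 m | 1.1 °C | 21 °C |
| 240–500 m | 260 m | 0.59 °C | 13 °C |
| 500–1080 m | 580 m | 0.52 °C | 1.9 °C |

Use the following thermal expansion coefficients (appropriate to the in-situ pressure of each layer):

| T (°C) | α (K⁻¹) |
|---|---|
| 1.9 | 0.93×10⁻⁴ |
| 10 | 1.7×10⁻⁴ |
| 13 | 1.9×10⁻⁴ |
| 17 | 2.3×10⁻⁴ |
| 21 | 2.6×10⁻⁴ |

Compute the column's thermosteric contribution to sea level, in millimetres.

Δh = 126 mm

Layer 1 at 21 °C → α = 2.6×10⁻⁴ K⁻¹
Layer 2 at 13 °C → α = 1.9×10⁻⁴ K⁻¹
Layer 3 at 1.9 °C → α = 0.93×10⁻⁴ K⁻¹
1.1 × 2.6×10⁻⁴ × 240 = 0.06864 m
Layer 2: 260 × 0.59 × 1.9×10⁻⁴ = 0.029146 m
0.52 × 0.93×10⁻⁴ × 580 = 0.0280488 m
Δh = 0.06864 + 0.029146 + 0.0280488 = 0.1258348 m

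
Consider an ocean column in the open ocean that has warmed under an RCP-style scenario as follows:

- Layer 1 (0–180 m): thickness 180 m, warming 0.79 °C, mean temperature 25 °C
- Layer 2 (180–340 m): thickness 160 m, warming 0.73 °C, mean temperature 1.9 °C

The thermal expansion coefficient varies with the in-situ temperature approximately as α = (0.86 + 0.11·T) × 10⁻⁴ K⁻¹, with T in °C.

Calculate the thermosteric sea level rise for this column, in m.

Layer 1: α = (0.86 + 0.11×25)×10⁻⁴ = 3.61×10⁻⁴ K⁻¹
Layer 2: α = (0.86 + 0.11×1.9)×10⁻⁴ = 1.069×10⁻⁴ K⁻¹
Layer 1: 0.79 × 180 × 3.61×10⁻⁴ = 0.0513342 m
180–340 m: 160 × 1.069×10⁻⁴ × 0.73 = 0.01248592 m
Δh = 0.0513342 + 0.01248592 = 0.06382012 m

about 0.064 m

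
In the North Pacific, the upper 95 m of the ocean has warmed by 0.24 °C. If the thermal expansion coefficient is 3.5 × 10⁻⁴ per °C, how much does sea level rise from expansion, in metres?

Δh = αΔT·H = 3.5×10⁻⁴ × 0.24 × 95 = 0.00798 m

Δh = 0.00798 m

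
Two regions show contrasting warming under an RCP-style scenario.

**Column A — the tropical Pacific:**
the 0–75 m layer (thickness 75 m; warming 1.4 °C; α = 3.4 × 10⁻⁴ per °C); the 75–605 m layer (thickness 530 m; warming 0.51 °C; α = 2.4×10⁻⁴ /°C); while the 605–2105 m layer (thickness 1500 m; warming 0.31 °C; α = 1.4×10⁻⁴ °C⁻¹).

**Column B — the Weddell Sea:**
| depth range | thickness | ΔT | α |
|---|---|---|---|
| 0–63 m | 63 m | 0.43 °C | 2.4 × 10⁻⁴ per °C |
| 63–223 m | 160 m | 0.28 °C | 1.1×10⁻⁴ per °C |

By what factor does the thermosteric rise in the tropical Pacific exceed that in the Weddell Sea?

A Layer 1: 3.4×10⁻⁴ × 1.4 × 75 = 0.03570 m
A 75–605 m: 530 × 2.4×10⁻⁴ × 0.51 = 0.064872 m
A Layer 3: 0.31 × 1500 × 1.4×10⁻⁴ = 0.06510 m
A total: 0.165672 m
B 0.43 × 63 × 2.4×10⁻⁴ = 0.0065016 m
B 63–223 m: 1.1×10⁻⁴ × 160 × 0.28 = 0.004928 m
B total: 0.0114296 m
Ratio: 0.165672 / 0.0114296 ≈ 14.49

≈ 14×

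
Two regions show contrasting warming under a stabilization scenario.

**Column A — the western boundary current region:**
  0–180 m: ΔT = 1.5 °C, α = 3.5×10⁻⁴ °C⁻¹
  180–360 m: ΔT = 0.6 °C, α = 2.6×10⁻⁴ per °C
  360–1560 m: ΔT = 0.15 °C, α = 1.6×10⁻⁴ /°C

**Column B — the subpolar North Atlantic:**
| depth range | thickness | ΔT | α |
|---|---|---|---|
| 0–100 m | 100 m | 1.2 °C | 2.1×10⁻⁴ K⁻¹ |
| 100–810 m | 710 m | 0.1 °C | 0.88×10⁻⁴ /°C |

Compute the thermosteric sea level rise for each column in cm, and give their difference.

A 1.5 × 3.5×10⁻⁴ × 180 = 0.09450 m
A Layer 2: 0.6 × 180 × 2.6×10⁻⁴ = 0.02808 m
A 1200 × 0.15 × 1.6×10⁻⁴ = 0.02880 m
A total: 0.15138 m
B 1.2 × 2.1×10⁻⁴ × 100 = 0.02520 m
B 100–810 m: 0.88×10⁻⁴ × 710 × 0.1 = 0.006248 m
B total: 0.031448 m
Difference: 0.15138 − 0.031448 = 0.119932 m

Δh_A ≈ 15.1 cm, Δh_B ≈ 3.14 cm; difference ≈ 12.0 cm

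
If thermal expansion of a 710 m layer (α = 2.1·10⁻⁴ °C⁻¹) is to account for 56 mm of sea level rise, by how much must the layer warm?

ΔT = Δh/(αH) = 0.056 / (2.1×10⁻⁴ × 710) ≈ 0.3756 °C

0.376 °C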